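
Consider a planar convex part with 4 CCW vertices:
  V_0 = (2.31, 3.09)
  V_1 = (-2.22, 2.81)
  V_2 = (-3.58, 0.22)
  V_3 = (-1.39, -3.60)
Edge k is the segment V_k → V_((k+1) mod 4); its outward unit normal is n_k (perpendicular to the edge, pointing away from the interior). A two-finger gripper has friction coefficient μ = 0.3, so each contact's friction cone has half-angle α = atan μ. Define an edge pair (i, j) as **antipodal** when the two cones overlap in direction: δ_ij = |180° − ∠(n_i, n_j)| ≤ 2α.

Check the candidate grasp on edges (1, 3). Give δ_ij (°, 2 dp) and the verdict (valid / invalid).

α = atan 0.3 = 16.70°;  2α = 33.40°
edge 1: e_1 = (-1.36, -2.59);  n_1 = (-0.8854, +0.4649)
edge 3: e_3 = (+3.70, +6.69);  n_3 = (+0.8751, -0.4840)
∠(n_1, n_3) = 178.76°
δ = |180° − 178.76°| = 1.24°
1.24° ≤ 2α = 33.40°  →  valid

δ = 1.24°, valid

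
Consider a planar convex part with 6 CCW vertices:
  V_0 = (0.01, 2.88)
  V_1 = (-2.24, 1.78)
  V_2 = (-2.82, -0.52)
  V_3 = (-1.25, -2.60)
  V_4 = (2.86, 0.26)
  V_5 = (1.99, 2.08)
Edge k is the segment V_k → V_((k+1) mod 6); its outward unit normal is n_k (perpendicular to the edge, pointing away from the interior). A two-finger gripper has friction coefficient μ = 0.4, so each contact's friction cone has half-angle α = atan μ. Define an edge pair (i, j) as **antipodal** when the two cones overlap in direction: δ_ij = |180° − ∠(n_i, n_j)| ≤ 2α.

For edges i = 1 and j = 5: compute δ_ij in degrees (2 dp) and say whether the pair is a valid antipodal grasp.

δ = 82.15°, invalid

α = atan 0.4 = 21.80°;  2α = 43.60°
edge 1: e_1 = (-0.58, -2.30);  n_1 = (-0.9696, +0.2445)
edge 5: e_5 = (-1.98, +0.80);  n_5 = (+0.3746, +0.9272)
∠(n_1, n_5) = 97.85°
δ = |180° − 97.85°| = 82.15°
82.15° > 2α = 43.60°  →  invalid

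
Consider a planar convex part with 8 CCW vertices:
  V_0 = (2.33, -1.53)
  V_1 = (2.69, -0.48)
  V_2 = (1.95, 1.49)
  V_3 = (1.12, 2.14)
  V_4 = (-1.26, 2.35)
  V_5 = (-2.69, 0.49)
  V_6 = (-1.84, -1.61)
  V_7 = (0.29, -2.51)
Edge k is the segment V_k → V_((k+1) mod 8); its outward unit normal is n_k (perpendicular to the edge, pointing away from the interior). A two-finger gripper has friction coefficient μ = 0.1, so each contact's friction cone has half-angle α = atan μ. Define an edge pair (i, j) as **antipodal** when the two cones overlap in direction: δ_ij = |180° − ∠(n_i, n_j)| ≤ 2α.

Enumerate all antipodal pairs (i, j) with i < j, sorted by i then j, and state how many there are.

count = 1; pairs: (1,5)

α = atan 0.1 = 5.71°;  2α = 11.42°
n_0 = (+0.9459, -0.3243)
n_1 = (+0.9361, +0.3516)
n_2 = (+0.6166, +0.7873)
n_3 = (+0.0879, +0.9961)
n_4 = (-0.7928, +0.6095)
n_5 = (-0.9269, -0.3752)
n_6 = (-0.3892, -0.9211)
n_7 = (+0.4330, -0.9014)
  (0,1): δ = 140.49°  ·
  (0,2): δ = 109.14°  ·
  (0,3): δ = 76.12°  ·
  (0,4): δ = 18.63°  ·
  (0,5): δ = 40.96°  ·
  (0,6): δ = 86.02°  ·
  (0,7): δ = 134.58°  ·
  (1,2): δ = 148.65°  ·
  (1,3): δ = 115.63°  ·
  (1,4): δ = 58.14°  ·
  (1,5): δ = 1.45°  ✓
  (1,6): δ = 46.51°  ·
  (1,7): δ = 95.07°  ·
  (2,3): δ = 146.98°  ·
  (2,4): δ = 89.49°  ·
  (2,5): δ = 29.90°  ·
  (2,6): δ = 15.16°  ·
  (2,7): δ = 63.72°  ·
  (3,4): δ = 122.51°  ·
  (3,5): δ = 62.92°  ·
  (3,6): δ = 17.86°  ·
  (3,7): δ = 30.70°  ·
  (4,5): δ = 120.41°  ·
  (4,6): δ = 75.35°  ·
  (4,7): δ = 26.79°  ·
  (5,6): δ = 134.94°  ·
  (5,7): δ = 86.38°  ·
  (6,7): δ = 131.43°  ·
antipodal pairs: 1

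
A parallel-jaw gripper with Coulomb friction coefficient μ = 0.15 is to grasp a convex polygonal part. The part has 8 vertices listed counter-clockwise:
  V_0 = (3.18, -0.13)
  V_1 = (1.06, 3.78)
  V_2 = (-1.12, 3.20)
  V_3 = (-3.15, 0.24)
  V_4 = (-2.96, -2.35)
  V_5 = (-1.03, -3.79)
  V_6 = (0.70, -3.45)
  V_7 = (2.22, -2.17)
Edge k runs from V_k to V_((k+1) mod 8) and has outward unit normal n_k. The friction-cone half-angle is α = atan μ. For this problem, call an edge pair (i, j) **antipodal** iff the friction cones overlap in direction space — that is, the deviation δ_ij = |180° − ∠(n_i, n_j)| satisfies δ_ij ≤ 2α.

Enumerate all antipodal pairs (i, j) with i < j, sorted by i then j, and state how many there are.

α = atan 0.15 = 8.53°;  2α = 17.06°
n_0 = (+0.8791, +0.4766)
n_1 = (-0.2571, +0.9664)
n_2 = (-0.8247, +0.5656)
n_3 = (-0.9973, -0.0732)
n_4 = (-0.5980, -0.8015)
n_5 = (+0.1928, -0.9812)
n_6 = (+0.6441, -0.7649)
n_7 = (+0.9048, -0.4258)
  (0,1): δ = 103.57°  ·
  (0,2): δ = 62.91°  ·
  (0,3): δ = 24.27°  ·
  (0,4): δ = 24.81°  ·
  (0,5): δ = 72.65°  ·
  (0,6): δ = 101.63°  ·
  (0,7): δ = 126.33°  ·
  (1,2): δ = 139.34°  ·
  (1,3): δ = 100.70°  ·
  (1,4): δ = 51.63°  ·
  (1,5): δ = 3.78°  ✓
  (1,6): δ = 25.20°  ·
  (1,7): δ = 49.90°  ·
  (2,3): δ = 141.36°  ·
  (2,4): δ = 92.28°  ·
  (2,5): δ = 44.44°  ·
  (2,6): δ = 15.46°  ✓
  (2,7): δ = 9.24°  ✓
  (3,4): δ = 130.92°  ·
  (3,5): δ = 83.08°  ·
  (3,6): δ = 54.09°  ·
  (3,7): δ = 29.40°  ·
  (4,5): δ = 132.15°  ·
  (4,6): δ = 103.17°  ·
  (4,7): δ = 78.47°  ·
  (5,6): δ = 151.02°  ·
  (5,7): δ = 126.32°  ·
  (6,7): δ = 155.30°  ·
antipodal pairs: 3

count = 3; pairs: (1,5), (2,6), (2,7)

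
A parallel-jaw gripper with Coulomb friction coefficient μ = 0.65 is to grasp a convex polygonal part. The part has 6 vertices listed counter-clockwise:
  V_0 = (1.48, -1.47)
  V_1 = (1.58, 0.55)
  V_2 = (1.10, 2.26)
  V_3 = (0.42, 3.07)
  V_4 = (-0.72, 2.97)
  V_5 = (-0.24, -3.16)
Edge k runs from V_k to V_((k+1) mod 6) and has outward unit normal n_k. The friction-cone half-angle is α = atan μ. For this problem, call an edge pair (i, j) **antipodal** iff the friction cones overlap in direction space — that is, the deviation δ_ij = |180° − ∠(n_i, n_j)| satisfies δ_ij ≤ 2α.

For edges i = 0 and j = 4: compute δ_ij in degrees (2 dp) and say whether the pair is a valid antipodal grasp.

δ = 7.31°, valid

α = atan 0.65 = 33.02°;  2α = 66.05°
edge 0: e_0 = (+0.10, +2.02);  n_0 = (+0.9988, -0.0494)
edge 4: e_4 = (+0.48, -6.13);  n_4 = (-0.9969, -0.0781)
∠(n_0, n_4) = 172.69°
δ = |180° − 172.69°| = 7.31°
7.31° ≤ 2α = 66.05°  →  valid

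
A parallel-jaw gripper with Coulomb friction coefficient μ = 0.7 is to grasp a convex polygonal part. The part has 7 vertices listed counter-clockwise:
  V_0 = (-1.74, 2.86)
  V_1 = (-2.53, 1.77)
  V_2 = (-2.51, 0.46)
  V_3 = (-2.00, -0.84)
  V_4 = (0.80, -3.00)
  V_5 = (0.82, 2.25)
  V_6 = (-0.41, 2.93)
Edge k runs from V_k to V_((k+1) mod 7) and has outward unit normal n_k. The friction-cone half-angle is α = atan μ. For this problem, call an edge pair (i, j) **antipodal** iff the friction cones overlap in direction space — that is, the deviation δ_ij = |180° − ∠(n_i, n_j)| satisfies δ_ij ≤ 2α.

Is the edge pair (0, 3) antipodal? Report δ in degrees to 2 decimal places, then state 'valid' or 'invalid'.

α = atan 0.7 = 34.99°;  2α = 69.98°
edge 0: e_0 = (-0.79, -1.09);  n_0 = (-0.8097, +0.5868)
edge 3: e_3 = (+2.80, -2.16);  n_3 = (-0.6108, -0.7918)
∠(n_0, n_3) = 88.29°
δ = |180° − 88.29°| = 91.71°
91.71° > 2α = 69.98°  →  invalid

δ = 91.71°, invalid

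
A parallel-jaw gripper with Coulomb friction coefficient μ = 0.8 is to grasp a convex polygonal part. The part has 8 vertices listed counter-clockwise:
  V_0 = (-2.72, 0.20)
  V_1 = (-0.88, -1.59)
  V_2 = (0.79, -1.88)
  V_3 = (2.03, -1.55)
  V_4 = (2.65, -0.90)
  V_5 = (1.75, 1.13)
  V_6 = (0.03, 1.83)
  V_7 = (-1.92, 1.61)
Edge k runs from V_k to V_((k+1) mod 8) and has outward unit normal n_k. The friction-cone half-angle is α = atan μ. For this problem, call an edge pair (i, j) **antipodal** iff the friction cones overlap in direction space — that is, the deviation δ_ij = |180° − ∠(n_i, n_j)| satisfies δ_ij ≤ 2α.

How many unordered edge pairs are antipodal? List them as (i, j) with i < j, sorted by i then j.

α = atan 0.8 = 38.66°;  2α = 77.32°
n_0 = (-0.6973, -0.7168)
n_1 = (-0.1711, -0.9853)
n_2 = (+0.2572, -0.9664)
n_3 = (+0.7236, -0.6902)
n_4 = (+0.9142, +0.4053)
n_5 = (+0.3770, +0.9262)
n_6 = (-0.1121, +0.9937)
n_7 = (-0.8698, +0.4935)
  (0,1): δ = 145.64°  ·
  (0,2): δ = 120.89°  ·
  (0,3): δ = 89.44°  ·
  (0,4): δ = 21.88°  ✓
  (0,5): δ = 22.07°  ✓
  (0,6): δ = 50.65°  ✓
  (0,7): δ = 104.64°  ·
  (1,2): δ = 155.25°  ·
  (1,3): δ = 123.80°  ·
  (1,4): δ = 56.24°  ✓
  (1,5): δ = 12.29°  ✓
  (1,6): δ = 16.29°  ✓
  (1,7): δ = 70.28°  ✓
  (2,3): δ = 148.55°  ·
  (2,4): δ = 80.99°  ·
  (2,5): δ = 37.05°  ✓
  (2,6): δ = 8.47°  ✓
  (2,7): δ = 45.53°  ✓
  (3,4): δ = 112.44°  ·
  (3,5): δ = 68.50°  ✓
  (3,6): δ = 39.92°  ✓
  (3,7): δ = 14.08°  ✓
  (4,5): δ = 136.06°  ·
  (4,6): δ = 107.47°  ·
  (4,7): δ = 53.48°  ✓
  (5,6): δ = 151.42°  ·
  (5,7): δ = 97.42°  ·
  (6,7): δ = 126.01°  ·
antipodal pairs: 14

count = 14; pairs: (0,4), (0,5), (0,6), (1,4), (1,5), (1,6), (1,7), (2,5), (2,6), (2,7), (3,5), (3,6), (3,7), (4,7)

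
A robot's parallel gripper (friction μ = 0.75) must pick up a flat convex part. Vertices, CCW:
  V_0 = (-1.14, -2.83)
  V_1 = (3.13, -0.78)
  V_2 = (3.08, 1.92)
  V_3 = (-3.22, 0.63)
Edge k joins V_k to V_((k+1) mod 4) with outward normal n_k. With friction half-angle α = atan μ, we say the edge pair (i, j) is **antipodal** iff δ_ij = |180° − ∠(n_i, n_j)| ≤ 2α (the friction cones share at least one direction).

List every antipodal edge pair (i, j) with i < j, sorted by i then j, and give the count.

α = atan 0.75 = 36.87°;  2α = 73.74°
n_0 = (+0.4328, -0.9015)
n_1 = (+0.9998, +0.0185)
n_2 = (-0.2006, +0.9797)
n_3 = (-0.8571, -0.5152)
  (0,1): δ = 114.58°  ·
  (0,2): δ = 14.07°  ✓
  (0,3): δ = 95.37°  ·
  (1,2): δ = 79.49°  ·
  (1,3): δ = 29.95°  ✓
  (2,3): δ = 70.56°  ✓
antipodal pairs: 3

count = 3; pairs: (0,2), (1,3), (2,3)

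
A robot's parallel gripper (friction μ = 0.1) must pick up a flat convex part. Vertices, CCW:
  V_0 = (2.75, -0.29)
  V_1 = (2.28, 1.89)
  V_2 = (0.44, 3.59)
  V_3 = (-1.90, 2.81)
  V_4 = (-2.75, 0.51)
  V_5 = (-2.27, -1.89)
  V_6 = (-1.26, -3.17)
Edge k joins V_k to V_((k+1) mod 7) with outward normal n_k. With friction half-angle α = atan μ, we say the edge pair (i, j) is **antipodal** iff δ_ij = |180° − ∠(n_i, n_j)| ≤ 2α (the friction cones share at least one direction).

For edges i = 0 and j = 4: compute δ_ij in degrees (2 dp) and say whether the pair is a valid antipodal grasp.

δ = 0.86°, valid

α = atan 0.1 = 5.71°;  2α = 11.42°
edge 0: e_0 = (-0.47, +2.18);  n_0 = (+0.9775, +0.2108)
edge 4: e_4 = (+0.48, -2.40);  n_4 = (-0.9806, -0.1961)
∠(n_0, n_4) = 179.14°
δ = |180° − 179.14°| = 0.86°
0.86° ≤ 2α = 11.42°  →  valid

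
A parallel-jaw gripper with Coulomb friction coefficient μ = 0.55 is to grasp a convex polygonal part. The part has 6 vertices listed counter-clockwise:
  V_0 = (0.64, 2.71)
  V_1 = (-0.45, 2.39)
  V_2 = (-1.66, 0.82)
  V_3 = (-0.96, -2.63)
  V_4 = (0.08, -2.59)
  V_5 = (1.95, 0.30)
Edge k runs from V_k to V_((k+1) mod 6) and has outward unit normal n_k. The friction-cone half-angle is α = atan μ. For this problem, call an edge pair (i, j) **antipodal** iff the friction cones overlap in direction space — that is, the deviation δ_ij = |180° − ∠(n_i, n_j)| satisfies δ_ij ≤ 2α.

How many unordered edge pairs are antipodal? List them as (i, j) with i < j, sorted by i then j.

count = 6; pairs: (0,3), (0,4), (1,3), (1,4), (2,4), (2,5)

α = atan 0.55 = 28.81°;  2α = 57.62°
n_0 = (-0.2817, +0.9595)
n_1 = (-0.7921, +0.6104)
n_2 = (-0.9800, -0.1988)
n_3 = (+0.0384, -0.9993)
n_4 = (+0.8396, -0.5433)
n_5 = (+0.8786, +0.4776)
  (0,1): δ = 143.98°  ·
  (0,2): δ = 94.89°  ·
  (0,3): δ = 14.16°  ✓
  (0,4): δ = 40.73°  ✓
  (0,5): δ = 102.17°  ·
  (1,2): δ = 130.91°  ·
  (1,3): δ = 50.18°  ✓
  (1,4): δ = 4.72°  ✓
  (1,5): δ = 66.15°  ·
  (2,3): δ = 99.27°  ·
  (2,4): δ = 44.37°  ✓
  (2,5): δ = 17.06°  ✓
  (3,4): δ = 125.11°  ·
  (3,5): δ = 63.68°  ·
  (4,5): δ = 118.57°  ·
antipodal pairs: 6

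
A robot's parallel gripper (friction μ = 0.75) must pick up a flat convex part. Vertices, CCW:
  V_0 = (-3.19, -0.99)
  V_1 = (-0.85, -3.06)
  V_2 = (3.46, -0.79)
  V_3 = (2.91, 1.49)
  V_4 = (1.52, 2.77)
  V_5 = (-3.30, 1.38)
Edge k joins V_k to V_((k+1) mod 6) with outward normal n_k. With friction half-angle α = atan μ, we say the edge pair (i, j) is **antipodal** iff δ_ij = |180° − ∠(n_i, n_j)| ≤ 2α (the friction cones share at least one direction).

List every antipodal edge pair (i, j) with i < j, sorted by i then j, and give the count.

α = atan 0.75 = 36.87°;  2α = 73.74°
n_0 = (-0.6626, -0.7490)
n_1 = (+0.4660, -0.8848)
n_2 = (+0.9721, +0.2345)
n_3 = (+0.6774, +0.7356)
n_4 = (-0.2771, +0.9608)
n_5 = (-0.9989, -0.0464)
  (0,1): δ = 110.73°  ·
  (0,2): δ = 34.94°  ✓
  (0,3): δ = 1.14°  ✓
  (0,4): δ = 57.58°  ✓
  (0,5): δ = 134.15°  ·
  (1,2): δ = 104.21°  ·
  (1,3): δ = 70.42°  ✓
  (1,4): δ = 11.69°  ✓
  (1,5): δ = 64.88°  ✓
  (2,3): δ = 146.20°  ·
  (2,4): δ = 87.48°  ·
  (2,5): δ = 10.90°  ✓
  (3,4): δ = 121.27°  ·
  (3,5): δ = 44.70°  ✓
  (4,5): δ = 103.43°  ·
antipodal pairs: 8

count = 8; pairs: (0,2), (0,3), (0,4), (1,3), (1,4), (1,5), (2,5), (3,5)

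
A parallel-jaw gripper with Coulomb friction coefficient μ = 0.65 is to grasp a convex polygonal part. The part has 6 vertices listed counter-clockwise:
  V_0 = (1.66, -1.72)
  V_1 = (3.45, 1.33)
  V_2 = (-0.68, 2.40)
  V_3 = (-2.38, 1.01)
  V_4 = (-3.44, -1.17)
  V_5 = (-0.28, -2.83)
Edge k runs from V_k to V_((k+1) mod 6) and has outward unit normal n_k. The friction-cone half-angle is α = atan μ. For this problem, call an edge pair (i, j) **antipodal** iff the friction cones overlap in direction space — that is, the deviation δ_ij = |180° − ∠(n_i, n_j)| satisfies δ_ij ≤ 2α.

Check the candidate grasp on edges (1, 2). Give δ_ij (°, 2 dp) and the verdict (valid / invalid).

δ = 126.20°, invalid

α = atan 0.65 = 33.02°;  2α = 66.05°
edge 1: e_1 = (-4.13, +1.07);  n_1 = (+0.2508, +0.9680)
edge 2: e_2 = (-1.70, -1.39);  n_2 = (-0.6330, +0.7742)
∠(n_1, n_2) = 53.80°
δ = |180° − 53.80°| = 126.20°
126.20° > 2α = 66.05°  →  invalid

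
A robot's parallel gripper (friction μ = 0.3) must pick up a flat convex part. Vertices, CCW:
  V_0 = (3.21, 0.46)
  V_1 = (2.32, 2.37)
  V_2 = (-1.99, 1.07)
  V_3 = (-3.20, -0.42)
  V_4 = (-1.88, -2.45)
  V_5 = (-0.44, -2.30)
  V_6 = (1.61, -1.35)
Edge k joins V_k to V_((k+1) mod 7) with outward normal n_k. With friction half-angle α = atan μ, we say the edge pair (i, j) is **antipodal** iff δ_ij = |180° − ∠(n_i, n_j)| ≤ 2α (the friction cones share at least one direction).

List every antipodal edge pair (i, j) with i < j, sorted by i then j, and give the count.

α = atan 0.3 = 16.70°;  2α = 33.40°
n_0 = (+0.9064, +0.4224)
n_1 = (-0.2888, +0.9574)
n_2 = (-0.7763, +0.6304)
n_3 = (-0.8383, -0.5451)
n_4 = (+0.1036, -0.9946)
n_5 = (+0.4205, -0.9073)
n_6 = (+0.7492, -0.6623)
  (0,1): δ = 98.20°  ·
  (0,2): δ = 64.06°  ·
  (0,3): δ = 8.05°  ✓
  (0,4): δ = 70.96°  ·
  (0,5): δ = 89.88°  ·
  (0,6): δ = 113.54°  ·
  (1,2): δ = 145.86°  ·
  (1,3): δ = 73.75°  ·
  (1,4): δ = 10.84°  ✓
  (1,5): δ = 8.08°  ✓
  (1,6): δ = 31.74°  ✓
  (2,3): δ = 107.89°  ·
  (2,4): δ = 44.97°  ·
  (2,5): δ = 26.06°  ✓
  (2,6): δ = 2.40°  ✓
  (3,4): δ = 117.09°  ·
  (3,5): δ = 98.17°  ·
  (3,6): δ = 74.51°  ·
  (4,5): δ = 161.08°  ·
  (4,6): δ = 137.42°  ·
  (5,6): δ = 156.34°  ·
antipodal pairs: 6

count = 6; pairs: (0,3), (1,4), (1,5), (1,6), (2,5), (2,6)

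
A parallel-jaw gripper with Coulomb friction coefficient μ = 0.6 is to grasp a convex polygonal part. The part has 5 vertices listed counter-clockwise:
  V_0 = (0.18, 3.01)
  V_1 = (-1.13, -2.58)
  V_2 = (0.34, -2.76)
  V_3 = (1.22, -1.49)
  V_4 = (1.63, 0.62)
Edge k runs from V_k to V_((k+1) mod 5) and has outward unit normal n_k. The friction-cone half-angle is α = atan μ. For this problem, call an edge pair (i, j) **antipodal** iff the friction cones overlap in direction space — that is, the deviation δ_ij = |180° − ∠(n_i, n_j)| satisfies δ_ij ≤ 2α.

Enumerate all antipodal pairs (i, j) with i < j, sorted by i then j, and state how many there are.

α = atan 0.6 = 30.96°;  2α = 61.93°
n_0 = (-0.9736, +0.2282)
n_1 = (-0.1215, -0.9926)
n_2 = (+0.8220, -0.5695)
n_3 = (+0.9816, -0.1907)
n_4 = (+0.8550, +0.5187)
  (0,1): δ = 83.79°  ·
  (0,2): δ = 21.53°  ✓
  (0,3): δ = 2.19°  ✓
  (0,4): δ = 44.43°  ✓
  (1,2): δ = 117.74°  ·
  (1,3): δ = 94.02°  ·
  (1,4): δ = 51.77°  ✓
  (2,3): δ = 156.28°  ·
  (2,4): δ = 114.04°  ·
  (3,4): δ = 137.76°  ·
antipodal pairs: 4

count = 4; pairs: (0,2), (0,3), (0,4), (1,4)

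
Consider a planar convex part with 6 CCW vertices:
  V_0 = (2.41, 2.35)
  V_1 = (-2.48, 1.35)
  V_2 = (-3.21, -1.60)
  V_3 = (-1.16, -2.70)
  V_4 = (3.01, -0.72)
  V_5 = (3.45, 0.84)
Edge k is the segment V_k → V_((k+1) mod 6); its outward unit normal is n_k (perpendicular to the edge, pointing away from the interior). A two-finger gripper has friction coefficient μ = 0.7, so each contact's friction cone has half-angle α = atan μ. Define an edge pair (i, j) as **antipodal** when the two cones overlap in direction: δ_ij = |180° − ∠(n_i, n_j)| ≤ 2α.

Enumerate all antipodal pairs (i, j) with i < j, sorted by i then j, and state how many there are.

count = 7; pairs: (0,2), (0,3), (0,4), (1,3), (1,4), (1,5), (2,5)

α = atan 0.7 = 34.99°;  2α = 69.98°
n_0 = (-0.2004, +0.9797)
n_1 = (-0.9707, +0.2402)
n_2 = (-0.4728, -0.8812)
n_3 = (+0.4289, -0.9033)
n_4 = (+0.9624, -0.2715)
n_5 = (+0.8236, +0.5672)
  (0,1): δ = 115.46°  ·
  (0,2): δ = 39.77°  ✓
  (0,3): δ = 13.84°  ✓
  (0,4): δ = 62.69°  ✓
  (0,5): δ = 113.00°  ·
  (1,2): δ = 104.32°  ·
  (1,3): δ = 50.70°  ✓
  (1,4): δ = 1.85°  ✓
  (1,5): δ = 48.46°  ✓
  (2,3): δ = 126.38°  ·
  (2,4): δ = 77.53°  ·
  (2,5): δ = 27.23°  ✓
  (3,4): δ = 131.15°  ·
  (3,5): δ = 80.84°  ·
  (4,5): δ = 129.69°  ·
antipodal pairs: 7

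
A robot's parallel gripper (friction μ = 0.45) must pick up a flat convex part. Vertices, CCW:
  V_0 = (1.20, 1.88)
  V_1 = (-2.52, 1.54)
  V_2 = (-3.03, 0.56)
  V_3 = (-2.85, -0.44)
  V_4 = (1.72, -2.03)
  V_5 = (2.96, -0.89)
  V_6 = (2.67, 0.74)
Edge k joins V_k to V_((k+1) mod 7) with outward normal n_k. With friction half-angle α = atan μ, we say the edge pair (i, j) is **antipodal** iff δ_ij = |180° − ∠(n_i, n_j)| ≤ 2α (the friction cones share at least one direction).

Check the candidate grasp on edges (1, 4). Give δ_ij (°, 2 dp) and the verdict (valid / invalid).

δ = 19.91°, valid

α = atan 0.45 = 24.23°;  2α = 48.46°
edge 1: e_1 = (-0.51, -0.98);  n_1 = (-0.8871, +0.4616)
edge 4: e_4 = (+1.24, +1.14);  n_4 = (+0.6768, -0.7362)
∠(n_1, n_4) = 160.09°
δ = |180° − 160.09°| = 19.91°
19.91° ≤ 2α = 48.46°  →  valid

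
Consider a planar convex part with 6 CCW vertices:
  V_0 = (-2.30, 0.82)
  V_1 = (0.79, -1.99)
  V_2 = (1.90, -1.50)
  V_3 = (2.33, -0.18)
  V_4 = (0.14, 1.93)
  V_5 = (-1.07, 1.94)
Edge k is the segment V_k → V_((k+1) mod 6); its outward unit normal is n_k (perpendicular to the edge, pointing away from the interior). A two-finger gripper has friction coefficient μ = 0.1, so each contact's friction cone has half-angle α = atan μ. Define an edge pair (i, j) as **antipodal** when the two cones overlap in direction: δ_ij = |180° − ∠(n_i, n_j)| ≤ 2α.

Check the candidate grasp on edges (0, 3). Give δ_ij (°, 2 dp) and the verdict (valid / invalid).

α = atan 0.1 = 5.71°;  2α = 11.42°
edge 0: e_0 = (+3.09, -2.81);  n_0 = (-0.6728, -0.7398)
edge 3: e_3 = (-2.19, +2.11);  n_3 = (+0.6938, +0.7201)
∠(n_0, n_3) = 178.35°
δ = |180° − 178.35°| = 1.65°
1.65° ≤ 2α = 11.42°  →  valid

δ = 1.65°, valid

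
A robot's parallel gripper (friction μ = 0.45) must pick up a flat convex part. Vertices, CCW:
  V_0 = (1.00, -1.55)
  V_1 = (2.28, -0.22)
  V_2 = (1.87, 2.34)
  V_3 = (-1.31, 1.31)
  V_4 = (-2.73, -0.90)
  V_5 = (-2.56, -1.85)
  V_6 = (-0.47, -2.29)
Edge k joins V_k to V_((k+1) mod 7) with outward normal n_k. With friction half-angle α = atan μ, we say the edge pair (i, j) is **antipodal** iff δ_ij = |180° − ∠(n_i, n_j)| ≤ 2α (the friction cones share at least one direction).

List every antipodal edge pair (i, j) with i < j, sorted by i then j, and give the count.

count = 7; pairs: (0,2), (0,3), (1,3), (1,4), (2,5), (2,6), (3,6)

α = atan 0.45 = 24.23°;  2α = 48.46°
n_0 = (+0.7205, -0.6934)
n_1 = (+0.9874, +0.1581)
n_2 = (-0.3081, +0.9513)
n_3 = (-0.8413, +0.5406)
n_4 = (-0.9844, -0.1761)
n_5 = (-0.2060, -0.9785)
n_6 = (+0.4496, -0.8932)
  (0,1): δ = 127.00°  ·
  (0,2): δ = 28.15°  ✓
  (0,3): δ = 11.18°  ✓
  (0,4): δ = 54.05°  ·
  (0,5): δ = 122.01°  ·
  (0,6): δ = 160.62°  ·
  (1,2): δ = 81.15°  ·
  (1,3): δ = 41.82°  ✓
  (1,4): δ = 1.05°  ✓
  (1,5): δ = 69.01°  ·
  (1,6): δ = 107.62°  ·
  (2,3): δ = 140.67°  ·
  (2,4): δ = 97.80°  ·
  (2,5): δ = 29.84°  ✓
  (2,6): δ = 8.77°  ✓
  (3,4): δ = 137.13°  ·
  (3,5): δ = 69.17°  ·
  (3,6): δ = 30.56°  ✓
  (4,5): δ = 112.03°  ·
  (4,6): δ = 73.42°  ·
  (5,6): δ = 141.39°  ·
antipodal pairs: 7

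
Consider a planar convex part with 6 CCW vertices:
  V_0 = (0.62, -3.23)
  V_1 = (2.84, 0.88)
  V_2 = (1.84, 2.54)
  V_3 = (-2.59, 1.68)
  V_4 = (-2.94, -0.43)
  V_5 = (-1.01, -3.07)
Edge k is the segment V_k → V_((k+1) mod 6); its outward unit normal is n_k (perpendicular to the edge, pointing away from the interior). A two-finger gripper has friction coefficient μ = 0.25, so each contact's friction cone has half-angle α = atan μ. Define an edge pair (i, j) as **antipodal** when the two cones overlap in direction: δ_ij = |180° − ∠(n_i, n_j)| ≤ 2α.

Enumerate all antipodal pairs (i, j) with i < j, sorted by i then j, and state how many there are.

α = atan 0.25 = 14.04°;  2α = 28.07°
n_0 = (+0.8799, -0.4752)
n_1 = (+0.8566, +0.5160)
n_2 = (-0.1906, +0.9817)
n_3 = (-0.9865, +0.1636)
n_4 = (-0.8073, -0.5902)
n_5 = (-0.0977, -0.9952)
  (0,1): δ = 120.56°  ·
  (0,2): δ = 50.64°  ·
  (0,3): δ = 18.96°  ✓
  (0,4): δ = 64.54°  ·
  (0,5): δ = 112.77°  ·
  (1,2): δ = 110.08°  ·
  (1,3): δ = 40.48°  ·
  (1,4): δ = 5.10°  ✓
  (1,5): δ = 53.33°  ·
  (2,3): δ = 110.40°  ·
  (2,4): δ = 64.82°  ·
  (2,5): δ = 16.59°  ✓
  (3,4): δ = 134.41°  ·
  (3,5): δ = 86.19°  ·
  (4,5): δ = 131.78°  ·
antipodal pairs: 3

count = 3; pairs: (0,3), (1,4), (2,5)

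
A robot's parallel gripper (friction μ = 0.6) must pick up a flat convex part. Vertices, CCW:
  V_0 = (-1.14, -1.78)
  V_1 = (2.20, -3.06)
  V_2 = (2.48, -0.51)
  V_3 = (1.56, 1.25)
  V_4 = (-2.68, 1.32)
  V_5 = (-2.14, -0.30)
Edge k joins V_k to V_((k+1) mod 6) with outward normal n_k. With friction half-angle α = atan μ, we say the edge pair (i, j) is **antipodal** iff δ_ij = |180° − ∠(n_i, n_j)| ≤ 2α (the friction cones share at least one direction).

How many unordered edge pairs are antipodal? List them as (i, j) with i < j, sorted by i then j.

α = atan 0.6 = 30.96°;  2α = 61.93°
n_0 = (-0.3579, -0.9338)
n_1 = (+0.9940, -0.1091)
n_2 = (+0.8862, +0.4633)
n_3 = (+0.0165, +0.9999)
n_4 = (-0.9487, -0.3162)
n_5 = (-0.8286, -0.5599)
  (0,1): δ = 75.30°  ·
  (0,2): δ = 41.43°  ✓
  (0,3): δ = 20.02°  ✓
  (0,4): δ = 129.40°  ·
  (0,5): δ = 145.01°  ·
  (1,2): δ = 146.14°  ·
  (1,3): δ = 84.68°  ·
  (1,4): δ = 24.70°  ✓
  (1,5): δ = 40.31°  ✓
  (2,3): δ = 118.54°  ·
  (2,4): δ = 9.16°  ✓
  (2,5): δ = 6.45°  ✓
  (3,4): δ = 70.62°  ·
  (3,5): δ = 55.01°  ✓
  (4,5): δ = 164.39°  ·
antipodal pairs: 7

count = 7; pairs: (0,2), (0,3), (1,4), (1,5), (2,4), (2,5), (3,5)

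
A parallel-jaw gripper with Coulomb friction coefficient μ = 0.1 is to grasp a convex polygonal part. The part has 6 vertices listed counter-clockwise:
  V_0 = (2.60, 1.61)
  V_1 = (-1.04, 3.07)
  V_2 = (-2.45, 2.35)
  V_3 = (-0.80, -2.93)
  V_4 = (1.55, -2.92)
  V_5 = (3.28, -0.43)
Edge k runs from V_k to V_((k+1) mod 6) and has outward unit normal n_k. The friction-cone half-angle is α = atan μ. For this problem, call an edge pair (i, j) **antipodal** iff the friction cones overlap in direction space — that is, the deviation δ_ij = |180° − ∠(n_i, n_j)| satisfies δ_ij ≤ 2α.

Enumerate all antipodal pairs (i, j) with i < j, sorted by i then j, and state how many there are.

count = 1; pairs: (2,5)

α = atan 0.1 = 5.71°;  2α = 11.42°
n_0 = (+0.3723, +0.9281)
n_1 = (-0.4548, +0.8906)
n_2 = (-0.9545, -0.2983)
n_3 = (+0.0043, -1.0000)
n_4 = (+0.8212, -0.5706)
n_5 = (+0.9487, +0.3162)
  (0,1): δ = 131.09°  ·
  (0,2): δ = 50.79°  ·
  (0,3): δ = 22.10°  ·
  (0,4): δ = 77.06°  ·
  (0,5): δ = 130.29°  ·
  (1,2): δ = 99.70°  ·
  (1,3): δ = 26.81°  ·
  (1,4): δ = 28.16°  ·
  (1,5): δ = 81.38°  ·
  (2,3): δ = 107.11°  ·
  (2,4): δ = 52.14°  ·
  (2,5): δ = 1.08°  ✓
  (3,4): δ = 125.03°  ·
  (3,5): δ = 71.81°  ·
  (4,5): δ = 126.77°  ·
antipodal pairs: 1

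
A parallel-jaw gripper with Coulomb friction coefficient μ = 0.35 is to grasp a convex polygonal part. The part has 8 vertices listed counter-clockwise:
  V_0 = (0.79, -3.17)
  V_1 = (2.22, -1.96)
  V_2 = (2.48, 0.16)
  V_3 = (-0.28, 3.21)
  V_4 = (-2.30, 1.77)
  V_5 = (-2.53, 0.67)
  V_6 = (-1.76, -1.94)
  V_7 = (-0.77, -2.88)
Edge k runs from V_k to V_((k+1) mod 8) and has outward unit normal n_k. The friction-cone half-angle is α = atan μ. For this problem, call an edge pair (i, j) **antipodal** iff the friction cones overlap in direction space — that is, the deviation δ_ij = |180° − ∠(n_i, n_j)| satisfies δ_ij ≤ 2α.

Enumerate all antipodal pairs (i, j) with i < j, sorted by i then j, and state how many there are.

count = 7; pairs: (0,3), (0,4), (1,4), (1,5), (2,5), (2,6), (2,7)

α = atan 0.35 = 19.29°;  2α = 38.58°
n_0 = (+0.6459, -0.7634)
n_1 = (+0.9926, -0.1217)
n_2 = (+0.7415, +0.6710)
n_3 = (-0.5805, +0.8143)
n_4 = (-0.9788, +0.2047)
n_5 = (-0.9591, -0.2830)
n_6 = (-0.6886, -0.7252)
n_7 = (-0.1828, -0.9832)
  (0,1): δ = 137.23°  ·
  (0,2): δ = 88.09°  ·
  (0,3): δ = 4.75°  ✓
  (0,4): δ = 37.95°  ✓
  (0,5): δ = 66.20°  ·
  (0,6): δ = 96.25°  ·
  (0,7): δ = 129.23°  ·
  (1,2): δ = 130.87°  ·
  (1,3): δ = 47.52°  ·
  (1,4): δ = 4.82°  ✓
  (1,5): δ = 23.43°  ✓
  (1,6): δ = 53.48°  ·
  (1,7): δ = 86.46°  ·
  (2,3): δ = 96.66°  ·
  (2,4): δ = 53.95°  ·
  (2,5): δ = 25.71°  ✓
  (2,6): δ = 4.34°  ✓
  (2,7): δ = 37.33°  ✓
  (3,4): δ = 137.29°  ·
  (3,5): δ = 109.05°  ·
  (3,6): δ = 79.00°  ·
  (3,7): δ = 46.01°  ·
  (4,5): δ = 151.75°  ·
  (4,6): δ = 121.71°  ·
  (4,7): δ = 88.72°  ·
  (5,6): δ = 149.95°  ·
  (5,7): δ = 116.97°  ·
  (6,7): δ = 147.01°  ·
antipodal pairs: 7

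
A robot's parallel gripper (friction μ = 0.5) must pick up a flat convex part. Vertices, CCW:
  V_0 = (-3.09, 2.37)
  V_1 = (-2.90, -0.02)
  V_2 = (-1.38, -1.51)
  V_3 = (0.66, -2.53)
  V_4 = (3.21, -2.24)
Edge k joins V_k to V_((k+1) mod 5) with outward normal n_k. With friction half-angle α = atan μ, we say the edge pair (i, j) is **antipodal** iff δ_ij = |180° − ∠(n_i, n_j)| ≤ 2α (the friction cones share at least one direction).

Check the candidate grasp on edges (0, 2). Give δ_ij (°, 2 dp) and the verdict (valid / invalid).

α = atan 0.5 = 26.57°;  2α = 53.13°
edge 0: e_0 = (+0.19, -2.39);  n_0 = (-0.9969, -0.0792)
edge 2: e_2 = (+2.04, -1.02);  n_2 = (-0.4472, -0.8944)
∠(n_0, n_2) = 58.89°
δ = |180° − 58.89°| = 121.11°
121.11° > 2α = 53.13°  →  invalid

δ = 121.11°, invalid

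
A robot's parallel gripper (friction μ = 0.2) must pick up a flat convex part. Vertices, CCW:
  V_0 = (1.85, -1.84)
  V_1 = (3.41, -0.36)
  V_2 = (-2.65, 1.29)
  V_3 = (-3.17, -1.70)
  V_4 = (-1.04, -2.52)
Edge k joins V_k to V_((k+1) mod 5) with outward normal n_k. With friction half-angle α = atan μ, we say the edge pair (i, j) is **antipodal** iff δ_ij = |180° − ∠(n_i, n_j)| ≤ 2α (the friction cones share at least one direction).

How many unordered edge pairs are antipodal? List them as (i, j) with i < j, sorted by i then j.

α = atan 0.2 = 11.31°;  2α = 22.62°
n_0 = (+0.6883, -0.7255)
n_1 = (+0.2627, +0.9649)
n_2 = (-0.9852, +0.1713)
n_3 = (-0.3593, -0.9332)
n_4 = (+0.2290, -0.9734)
  (0,1): δ = 58.72°  ·
  (0,2): δ = 36.64°  ·
  (0,3): δ = 115.45°  ·
  (0,4): δ = 149.75°  ·
  (1,2): δ = 84.63°  ·
  (1,3): δ = 5.82°  ✓
  (1,4): δ = 28.47°  ·
  (2,3): δ = 101.19°  ·
  (2,4): δ = 66.89°  ·
  (3,4): δ = 145.70°  ·
antipodal pairs: 1

count = 1; pairs: (1,3)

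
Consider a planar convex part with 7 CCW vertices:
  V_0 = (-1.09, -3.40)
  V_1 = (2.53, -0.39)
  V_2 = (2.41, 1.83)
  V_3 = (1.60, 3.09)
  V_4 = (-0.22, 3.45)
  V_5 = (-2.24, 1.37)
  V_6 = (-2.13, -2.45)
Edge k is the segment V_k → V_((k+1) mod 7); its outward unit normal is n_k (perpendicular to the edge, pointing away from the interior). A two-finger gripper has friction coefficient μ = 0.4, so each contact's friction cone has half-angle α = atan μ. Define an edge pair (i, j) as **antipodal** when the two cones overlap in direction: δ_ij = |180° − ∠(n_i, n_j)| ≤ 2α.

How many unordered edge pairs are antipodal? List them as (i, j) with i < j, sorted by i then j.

count = 5; pairs: (0,4), (1,5), (2,5), (2,6), (3,6)

α = atan 0.4 = 21.80°;  2α = 43.60°
n_0 = (+0.6393, -0.7689)
n_1 = (+0.9985, +0.0540)
n_2 = (+0.8412, +0.5408)
n_3 = (+0.1940, +0.9810)
n_4 = (-0.7174, +0.6967)
n_5 = (-0.9996, -0.0288)
n_6 = (-0.6744, -0.7383)
  (0,1): δ = 126.65°  ·
  (0,2): δ = 97.01°  ·
  (0,3): δ = 50.93°  ·
  (0,4): δ = 6.10°  ✓
  (0,5): δ = 51.91°  ·
  (0,6): δ = 97.85°  ·
  (1,2): δ = 150.36°  ·
  (1,3): δ = 104.28°  ·
  (1,4): δ = 47.26°  ·
  (1,5): δ = 1.44°  ✓
  (1,6): δ = 44.50°  ·
  (2,3): δ = 133.92°  ·
  (2,4): δ = 76.90°  ·
  (2,5): δ = 31.09°  ✓
  (2,6): δ = 14.85°  ✓
  (3,4): δ = 122.97°  ·
  (3,5): δ = 77.16°  ·
  (3,6): δ = 31.22°  ✓
  (4,5): δ = 134.19°  ·
  (4,6): δ = 88.25°  ·
  (5,6): δ = 134.06°  ·
antipodal pairs: 5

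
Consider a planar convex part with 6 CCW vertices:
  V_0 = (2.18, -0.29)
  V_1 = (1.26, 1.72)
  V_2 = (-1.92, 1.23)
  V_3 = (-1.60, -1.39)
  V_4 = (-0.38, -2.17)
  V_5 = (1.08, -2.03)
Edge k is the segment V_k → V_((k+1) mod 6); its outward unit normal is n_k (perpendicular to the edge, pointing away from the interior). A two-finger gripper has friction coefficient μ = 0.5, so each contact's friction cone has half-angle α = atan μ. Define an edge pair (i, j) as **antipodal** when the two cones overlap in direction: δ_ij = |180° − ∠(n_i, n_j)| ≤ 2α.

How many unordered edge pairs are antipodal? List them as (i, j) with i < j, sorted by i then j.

α = atan 0.5 = 26.57°;  2α = 53.13°
n_0 = (+0.9093, +0.4162)
n_1 = (-0.1523, +0.9883)
n_2 = (-0.9926, -0.1212)
n_3 = (-0.5387, -0.8425)
n_4 = (+0.0955, -0.9954)
n_5 = (+0.8453, -0.5344)
  (0,1): δ = 105.83°  ·
  (0,2): δ = 17.63°  ✓
  (0,3): δ = 32.81°  ✓
  (0,4): δ = 70.88°  ·
  (0,5): δ = 123.11°  ·
  (1,2): δ = 91.80°  ·
  (1,3): δ = 41.35°  ✓
  (1,4): δ = 3.28°  ✓
  (1,5): δ = 48.94°  ✓
  (2,3): δ = 129.56°  ·
  (2,4): δ = 91.49°  ·
  (2,5): δ = 39.26°  ✓
  (3,4): δ = 141.93°  ·
  (3,5): δ = 89.71°  ·
  (4,5): δ = 127.78°  ·
antipodal pairs: 6

count = 6; pairs: (0,2), (0,3), (1,3), (1,4), (1,5), (2,5)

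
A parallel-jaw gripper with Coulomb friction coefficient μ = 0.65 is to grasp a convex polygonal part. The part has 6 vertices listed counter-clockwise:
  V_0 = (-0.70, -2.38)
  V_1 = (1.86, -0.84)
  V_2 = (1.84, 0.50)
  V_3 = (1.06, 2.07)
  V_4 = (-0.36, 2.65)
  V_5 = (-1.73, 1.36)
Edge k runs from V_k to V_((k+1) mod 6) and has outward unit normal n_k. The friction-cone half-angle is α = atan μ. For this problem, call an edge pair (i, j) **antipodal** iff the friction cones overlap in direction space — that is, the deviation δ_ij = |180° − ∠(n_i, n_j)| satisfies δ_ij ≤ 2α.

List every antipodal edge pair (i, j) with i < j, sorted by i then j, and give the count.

α = atan 0.65 = 33.02°;  2α = 66.05°
n_0 = (+0.5155, -0.8569)
n_1 = (+0.9999, +0.0149)
n_2 = (+0.8956, +0.4449)
n_3 = (+0.3781, +0.9258)
n_4 = (-0.6855, +0.7280)
n_5 = (-0.9641, -0.2655)
  (0,1): δ = 120.17°  ·
  (0,2): δ = 94.61°  ·
  (0,3): δ = 53.25°  ✓
  (0,4): δ = 12.25°  ✓
  (0,5): δ = 74.37°  ·
  (1,2): δ = 154.44°  ·
  (1,3): δ = 113.07°  ·
  (1,4): δ = 47.58°  ✓
  (1,5): δ = 14.54°  ✓
  (2,3): δ = 138.64°  ·
  (2,4): δ = 73.14°  ·
  (2,5): δ = 11.02°  ✓
  (3,4): δ = 114.51°  ·
  (3,5): δ = 52.38°  ✓
  (4,5): δ = 117.88°  ·
antipodal pairs: 6

count = 6; pairs: (0,3), (0,4), (1,4), (1,5), (2,5), (3,5)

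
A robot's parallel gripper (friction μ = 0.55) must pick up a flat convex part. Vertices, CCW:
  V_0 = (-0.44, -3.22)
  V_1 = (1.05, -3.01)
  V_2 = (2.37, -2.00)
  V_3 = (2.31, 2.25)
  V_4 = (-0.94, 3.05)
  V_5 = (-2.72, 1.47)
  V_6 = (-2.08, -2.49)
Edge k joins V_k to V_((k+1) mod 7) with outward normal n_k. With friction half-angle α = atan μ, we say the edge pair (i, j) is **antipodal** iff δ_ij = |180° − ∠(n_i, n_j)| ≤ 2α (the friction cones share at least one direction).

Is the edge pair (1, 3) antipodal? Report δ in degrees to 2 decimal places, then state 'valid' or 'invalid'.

α = atan 0.55 = 28.81°;  2α = 57.62°
edge 1: e_1 = (+1.32, +1.01);  n_1 = (+0.6077, -0.7942)
edge 3: e_3 = (-3.25, +0.80);  n_3 = (+0.2390, +0.9710)
∠(n_1, n_3) = 128.75°
δ = |180° − 128.75°| = 51.25°
51.25° ≤ 2α = 57.62°  →  valid

δ = 51.25°, valid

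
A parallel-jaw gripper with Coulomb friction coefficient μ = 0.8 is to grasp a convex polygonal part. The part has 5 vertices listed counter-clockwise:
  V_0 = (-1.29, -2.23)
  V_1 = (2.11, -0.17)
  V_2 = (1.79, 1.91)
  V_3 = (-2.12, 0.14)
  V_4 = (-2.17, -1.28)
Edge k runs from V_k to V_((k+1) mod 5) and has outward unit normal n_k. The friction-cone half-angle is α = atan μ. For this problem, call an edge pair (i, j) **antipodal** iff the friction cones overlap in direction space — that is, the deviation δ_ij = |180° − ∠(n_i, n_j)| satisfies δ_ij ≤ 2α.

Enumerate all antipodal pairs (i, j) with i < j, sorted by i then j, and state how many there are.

count = 6; pairs: (0,2), (0,3), (1,2), (1,3), (1,4), (2,4)

α = atan 0.8 = 38.66°;  2α = 77.32°
n_0 = (+0.5182, -0.8553)
n_1 = (+0.9884, +0.1521)
n_2 = (-0.4124, +0.9110)
n_3 = (-0.9994, +0.0352)
n_4 = (-0.7336, -0.6796)
  (0,1): δ = 112.46°  ·
  (0,2): δ = 6.86°  ✓
  (0,3): δ = 56.77°  ✓
  (0,4): δ = 101.60°  ·
  (1,2): δ = 74.39°  ✓
  (1,3): δ = 10.76°  ✓
  (1,4): δ = 34.06°  ✓
  (2,3): δ = 116.37°  ·
  (2,4): δ = 71.55°  ✓
  (3,4): δ = 135.17°  ·
antipodal pairs: 6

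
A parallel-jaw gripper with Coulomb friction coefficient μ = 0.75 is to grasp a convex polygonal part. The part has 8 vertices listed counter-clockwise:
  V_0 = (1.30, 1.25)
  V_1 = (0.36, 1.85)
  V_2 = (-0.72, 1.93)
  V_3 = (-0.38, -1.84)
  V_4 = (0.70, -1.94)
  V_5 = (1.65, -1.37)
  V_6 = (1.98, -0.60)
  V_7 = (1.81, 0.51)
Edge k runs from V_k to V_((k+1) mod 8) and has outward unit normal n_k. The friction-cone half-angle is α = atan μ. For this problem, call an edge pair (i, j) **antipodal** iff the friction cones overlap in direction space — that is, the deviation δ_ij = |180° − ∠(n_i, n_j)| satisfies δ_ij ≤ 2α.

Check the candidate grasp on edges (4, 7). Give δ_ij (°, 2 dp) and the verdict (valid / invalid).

α = atan 0.75 = 36.87°;  2α = 73.74°
edge 4: e_4 = (+0.95, +0.57);  n_4 = (+0.5145, -0.8575)
edge 7: e_7 = (-0.51, +0.74);  n_7 = (+0.8234, +0.5675)
∠(n_4, n_7) = 93.61°
δ = |180° − 93.61°| = 86.39°
86.39° > 2α = 73.74°  →  invalid

δ = 86.39°, invalid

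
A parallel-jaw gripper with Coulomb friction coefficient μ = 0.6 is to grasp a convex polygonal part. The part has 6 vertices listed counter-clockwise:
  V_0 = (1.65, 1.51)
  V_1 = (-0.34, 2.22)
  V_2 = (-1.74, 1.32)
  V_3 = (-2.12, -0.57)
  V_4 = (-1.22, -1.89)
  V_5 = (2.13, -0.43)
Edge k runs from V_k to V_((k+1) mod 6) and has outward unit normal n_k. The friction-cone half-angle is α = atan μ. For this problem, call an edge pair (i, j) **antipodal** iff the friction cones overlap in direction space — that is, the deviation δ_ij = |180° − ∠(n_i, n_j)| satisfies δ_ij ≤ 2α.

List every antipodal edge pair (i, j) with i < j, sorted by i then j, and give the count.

α = atan 0.6 = 30.96°;  2α = 61.93°
n_0 = (+0.3360, +0.9418)
n_1 = (-0.5408, +0.8412)
n_2 = (-0.9804, +0.1971)
n_3 = (-0.8262, -0.5633)
n_4 = (+0.3995, -0.9167)
n_5 = (+0.9707, +0.2402)
  (0,1): δ = 127.63°  ·
  (0,2): δ = 81.73°  ·
  (0,3): δ = 36.08°  ✓
  (0,4): δ = 43.18°  ✓
  (0,5): δ = 123.53°  ·
  (1,2): δ = 134.10°  ·
  (1,3): δ = 88.45°  ·
  (1,4): δ = 9.19°  ✓
  (1,5): δ = 71.16°  ·
  (2,3): δ = 134.34°  ·
  (2,4): δ = 55.08°  ✓
  (2,5): δ = 25.27°  ✓
  (3,4): δ = 100.74°  ·
  (3,5): δ = 20.39°  ✓
  (4,5): δ = 99.65°  ·
antipodal pairs: 6

count = 6; pairs: (0,3), (0,4), (1,4), (2,4), (2,5), (3,5)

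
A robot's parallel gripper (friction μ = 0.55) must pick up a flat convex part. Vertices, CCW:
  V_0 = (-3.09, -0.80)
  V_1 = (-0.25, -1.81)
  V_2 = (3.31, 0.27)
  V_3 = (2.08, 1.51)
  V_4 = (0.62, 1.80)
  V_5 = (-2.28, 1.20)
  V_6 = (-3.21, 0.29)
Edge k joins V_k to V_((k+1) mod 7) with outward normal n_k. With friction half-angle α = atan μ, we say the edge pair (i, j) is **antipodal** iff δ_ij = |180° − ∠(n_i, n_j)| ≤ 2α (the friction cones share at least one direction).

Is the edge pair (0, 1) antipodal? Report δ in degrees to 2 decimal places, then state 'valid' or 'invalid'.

δ = 130.13°, invalid

α = atan 0.55 = 28.81°;  2α = 57.62°
edge 0: e_0 = (+2.84, -1.01);  n_0 = (-0.3351, -0.9422)
edge 1: e_1 = (+3.56, +2.08);  n_1 = (+0.5045, -0.8634)
∠(n_0, n_1) = 49.87°
δ = |180° − 49.87°| = 130.13°
130.13° > 2α = 57.62°  →  invalid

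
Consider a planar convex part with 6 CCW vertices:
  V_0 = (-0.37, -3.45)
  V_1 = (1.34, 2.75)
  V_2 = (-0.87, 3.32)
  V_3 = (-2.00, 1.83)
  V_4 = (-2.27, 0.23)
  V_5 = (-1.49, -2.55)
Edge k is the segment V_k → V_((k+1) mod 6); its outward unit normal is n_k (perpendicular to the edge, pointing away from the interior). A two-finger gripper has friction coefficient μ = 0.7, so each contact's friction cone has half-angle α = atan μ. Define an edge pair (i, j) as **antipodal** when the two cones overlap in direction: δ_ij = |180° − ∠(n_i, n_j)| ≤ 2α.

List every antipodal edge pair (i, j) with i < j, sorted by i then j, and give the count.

α = atan 0.7 = 34.99°;  2α = 69.98°
n_0 = (+0.9640, -0.2659)
n_1 = (+0.2497, +0.9683)
n_2 = (-0.7968, +0.6043)
n_3 = (-0.9861, +0.1664)
n_4 = (-0.9628, -0.2701)
n_5 = (-0.6264, -0.7795)
  (0,1): δ = 89.04°  ·
  (0,2): δ = 21.76°  ✓
  (0,3): δ = 5.84°  ✓
  (0,4): δ = 31.09°  ✓
  (0,5): δ = 66.63°  ✓
  (1,2): δ = 112.71°  ·
  (1,3): δ = 85.12°  ·
  (1,4): δ = 59.86°  ✓
  (1,5): δ = 24.32°  ✓
  (2,3): δ = 152.40°  ·
  (2,4): δ = 127.15°  ·
  (2,5): δ = 91.61°  ·
  (3,4): δ = 154.75°  ·
  (3,5): δ = 119.21°  ·
  (4,5): δ = 144.46°  ·
antipodal pairs: 6

count = 6; pairs: (0,2), (0,3), (0,4), (0,5), (1,4), (1,5)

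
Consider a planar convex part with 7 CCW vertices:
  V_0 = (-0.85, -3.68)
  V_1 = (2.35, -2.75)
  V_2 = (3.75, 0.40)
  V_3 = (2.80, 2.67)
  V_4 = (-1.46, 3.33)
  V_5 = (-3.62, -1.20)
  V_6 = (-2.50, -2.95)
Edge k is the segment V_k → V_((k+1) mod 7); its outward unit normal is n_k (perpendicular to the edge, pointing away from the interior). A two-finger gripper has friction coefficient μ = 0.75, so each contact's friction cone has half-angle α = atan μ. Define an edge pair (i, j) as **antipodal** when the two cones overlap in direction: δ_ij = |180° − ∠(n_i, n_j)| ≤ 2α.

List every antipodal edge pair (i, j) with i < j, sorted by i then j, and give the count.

count = 9; pairs: (0,3), (0,4), (1,4), (1,5), (2,4), (2,5), (2,6), (3,5), (3,6)

α = atan 0.75 = 36.87°;  2α = 73.74°
n_0 = (+0.2791, -0.9603)
n_1 = (+0.9138, -0.4061)
n_2 = (+0.9225, +0.3861)
n_3 = (+0.1531, +0.9882)
n_4 = (-0.9026, +0.4304)
n_5 = (-0.8423, -0.5391)
n_6 = (-0.4046, -0.9145)
  (0,1): δ = 130.17°  ·
  (0,2): δ = 83.50°  ·
  (0,3): δ = 25.01°  ✓
  (0,4): δ = 48.30°  ✓
  (0,5): δ = 106.41°  ·
  (0,6): δ = 139.93°  ·
  (1,2): δ = 133.33°  ·
  (1,3): δ = 74.84°  ·
  (1,4): δ = 1.53°  ✓
  (1,5): δ = 56.58°  ✓
  (1,6): δ = 90.10°  ·
  (2,3): δ = 121.52°  ·
  (2,4): δ = 48.20°  ✓
  (2,5): δ = 9.91°  ✓
  (2,6): δ = 43.42°  ✓
  (3,4): δ = 106.69°  ·
  (3,5): δ = 48.57°  ✓
  (3,6): δ = 15.06°  ✓
  (4,5): δ = 121.89°  ·
  (4,6): δ = 88.37°  ·
  (5,6): δ = 146.49°  ·
antipodal pairs: 9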